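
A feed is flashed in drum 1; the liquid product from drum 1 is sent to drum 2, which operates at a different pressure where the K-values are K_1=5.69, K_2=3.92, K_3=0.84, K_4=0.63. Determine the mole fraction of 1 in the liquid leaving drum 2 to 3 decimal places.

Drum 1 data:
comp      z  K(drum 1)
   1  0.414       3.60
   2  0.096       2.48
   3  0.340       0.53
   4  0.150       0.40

x_1 (drum 2) = 0.038

Drum 1:
Material balance + equilibrium reduce to Σ zᵢ(Kᵢ−1)/(1+ψ₁(Kᵢ−1)) = 0.
g(0) = ΣzᵢKᵢ − 1 = 0.969 and g(1) = 1 − Σzᵢ/Kᵢ = -0.170, so a root lies in (0, 1).
Iterate (Newton) starting at ψ₁ = 0.47:
  ψ₁ = 0.470: g = 0.2378, g' = -0.868 → ψ₁ = 0.744
  ψ₁ = 0.744: g = 0.0263, g' = -0.726 → ψ₁ = 0.780
Converged at ψ₁ = 0.780.
Drum-1 compositions:
  1: x = 0.137, y = 0.492
  2: x = 0.045, y = 0.111
  3: x = 0.537, y = 0.284
  4: x = 0.282, y = 0.113
Drum-2 feed = drum-1 liquid: z₂ = (0.1367, 0.0446, 0.5368, 0.2819).
Drum 2:
Newton iteration, ψ₂⁰ = 0.5:
  ψ₂ = 0.500: g = 0.0233, g' = -0.406 → ψ₂ = 0.557
  ψ₂ = 0.557: g = 0.0013, g' = -0.363 → ψ₂ = 0.561
Converged at ψ₂ = 0.561.
  1: x = 0.038, y = 0.214
  2: x = 0.017, y = 0.066
  3: x = 0.590, y = 0.495
  4: x = 0.356, y = 0.224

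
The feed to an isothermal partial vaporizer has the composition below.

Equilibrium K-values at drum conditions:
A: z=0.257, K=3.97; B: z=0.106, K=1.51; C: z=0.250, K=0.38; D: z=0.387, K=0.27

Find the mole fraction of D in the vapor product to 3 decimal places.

Newton–Raphson from V/F = 0.37:
  V/F = 0.370: g = -0.1791, g' = -1.083 → V/F = 0.205
  V/F = 0.205: g = 0.0140, g' = -1.311 → V/F = 0.215
Converged at V/F = 0.215.
Compositions from xᵢ = zᵢ/(1+V/F(Kᵢ−1)), yᵢ = Kᵢxᵢ:
  A: x = 0.157, y = 0.622
  B: x = 0.096, y = 0.144
  C: x = 0.289, y = 0.110
  D: x = 0.459, y = 0.124

y_D = 0.124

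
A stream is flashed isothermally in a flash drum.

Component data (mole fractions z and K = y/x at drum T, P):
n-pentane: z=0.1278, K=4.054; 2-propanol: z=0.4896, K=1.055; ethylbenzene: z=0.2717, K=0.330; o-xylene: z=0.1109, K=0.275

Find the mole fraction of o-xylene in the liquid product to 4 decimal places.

x_o-xylene = 0.1247

Material balance + equilibrium reduce to Σ zᵢ(Kᵢ−1)/(1+β(Kᵢ−1)) = 0.
Check two-phase: ΣzᵢKᵢ = 1.1548 > 1 and Σzᵢ/Kᵢ = 1.7222 > 1, so g(0) = 0.1548 > 0 and g(1) = -0.7222 < 0.
Newton–Raphson from β = 0.38:
  β = 0.3800: g = -0.14816, g' = -0.5873 → β = 0.1277
  β = 0.1277: g = 0.01982, g' = -0.8350 → β = 0.1515
  β = 0.1515: g = 0.00063, g' = -0.7833 → β = 0.1523
Converged at β = 0.1523.
Compositions from xᵢ = zᵢ/(1+β(Kᵢ−1)), yᵢ = Kᵢxᵢ:
  n-pentane: x = 0.0872, y = 0.3536
  2-propanol: x = 0.4855, y = 0.5122
  ethylbenzene: x = 0.3026, y = 0.0998
  o-xylene: x = 0.1247, y = 0.0343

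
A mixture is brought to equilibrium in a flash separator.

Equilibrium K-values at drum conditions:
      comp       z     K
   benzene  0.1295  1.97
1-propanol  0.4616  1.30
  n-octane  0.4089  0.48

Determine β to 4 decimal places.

β = 0.1944

Let β = V/F and solve Σ zᵢ(Kᵢ−1)/(1+β(Kᵢ−1)) = 0.
Feasibility: ΣzᵢKᵢ = 1.0515, Σzᵢ/Kᵢ = 1.2727 — both > 1, two phases present.
Iterate (Newton) starting at β = 0.5:
  β = 0.5000: g = -0.08233, g' = -0.2886 → β = 0.2147
  β = 0.2147: g = -0.00529, g' = -0.2602 → β = 0.1944
Converged at β = 0.1944.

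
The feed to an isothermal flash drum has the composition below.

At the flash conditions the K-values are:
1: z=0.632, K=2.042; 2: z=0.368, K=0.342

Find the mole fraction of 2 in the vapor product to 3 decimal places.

y_2 = 0.210

Let ψ = V/F and solve Σ zᵢ(Kᵢ−1)/(1+ψ(Kᵢ−1)) = 0.
g(0) = ΣzᵢKᵢ − 1 = 0.416 and g(1) = 1 − Σzᵢ/Kᵢ = -0.386, so a root lies in (0, 1).
Binary case is linear: z₁(K₁−1)(1+ψ(K₂−1)) + z₂(K₂−1)(1+ψ(K₁−1)) = 0
⇒ ψ = [z₁(K₁−1)+z₂(K₂−1)] / [−(K₁−1)(K₂−1)] = 0.4164/0.6856 = 0.607
Compositions from xᵢ = zᵢ/(1+ψ(Kᵢ−1)), yᵢ = Kᵢxᵢ:
  1: x = 0.387, y = 0.790
  2: x = 0.613, y = 0.210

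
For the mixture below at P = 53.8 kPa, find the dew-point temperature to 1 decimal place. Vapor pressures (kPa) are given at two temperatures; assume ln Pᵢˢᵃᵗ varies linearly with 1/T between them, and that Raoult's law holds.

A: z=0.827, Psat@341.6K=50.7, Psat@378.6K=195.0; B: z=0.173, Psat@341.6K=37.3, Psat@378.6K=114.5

T = 344.7 K

Dew-point temperature: Σzᵢ·P/Pᵢˢᵃᵗ(T) = 1. Interpolate ln Pᵢˢᵃᵗ = aᵢ + bᵢ/T.
  T = 341.6 K: ΣzᵢP/Pᵢˢᵃᵗ = 1.1271
  T = 378.6 K: ΣzᵢP/Pᵢˢᵃᵗ = 0.3095
  T = 360.1 K: ΣzᵢP/Pᵢˢᵃᵗ = 0.5706
  T = 350.9 K: ΣzᵢP/Pᵢˢᵃᵗ = 0.7931
  T = 346.2 K: ΣzᵢP/Pᵢˢᵃᵗ = 0.9449
  T = 343.9 K: ΣzᵢP/Pᵢˢᵃᵗ = 1.0314
Interpolating between 343.9 K and 346.2 K gives T ≈ 344.7 K.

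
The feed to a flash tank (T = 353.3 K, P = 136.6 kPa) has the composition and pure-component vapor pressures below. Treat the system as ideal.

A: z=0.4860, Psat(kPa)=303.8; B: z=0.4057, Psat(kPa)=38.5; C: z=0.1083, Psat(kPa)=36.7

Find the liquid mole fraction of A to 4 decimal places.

x_A = 0.3707

Raoult's law: Kᵢ = Pᵢˢᵃᵗ/P = Pᵢˢᵃᵗ/136.6.
  K_A = 303.8/136.6 = 2.224012, K_B = 38.5/136.6 = 0.281845, K_C = 36.7/136.6 = 0.268668
Let ψ = V/F and solve Σ zᵢ(Kᵢ−1)/(1+ψ(Kᵢ−1)) = 0.
g(0) = ΣzᵢKᵢ − 1 = 0.2243 and g(1) = 1 − Σzᵢ/Kᵢ = -1.0611, so a root lies in (0, 1).
Iterate (Newton) starting at ψ = 0.5:
  ψ = 0.5000: g = -0.21042, g' = -0.9335 → ψ = 0.2746
  ψ = 0.2746: g = -0.01680, g' = -0.8232 → ψ = 0.2542
Converged at ψ = 0.2542.
Compositions from xᵢ = zᵢ/(1+ψ(Kᵢ−1)), yᵢ = Kᵢxᵢ:
  A: x = 0.3707, y = 0.8244
  B: x = 0.4963, y = 0.1399
  C: x = 0.1330, y = 0.0357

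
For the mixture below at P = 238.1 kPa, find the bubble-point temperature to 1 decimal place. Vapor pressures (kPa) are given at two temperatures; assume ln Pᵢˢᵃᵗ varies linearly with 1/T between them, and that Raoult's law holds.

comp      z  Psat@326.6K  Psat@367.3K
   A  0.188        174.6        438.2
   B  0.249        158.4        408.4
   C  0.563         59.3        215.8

T = 357.0 K

Bubble-point temperature: ΣzᵢPᵢˢᵃᵗ(T) = P. Interpolate ln Pᵢˢᵃᵗ = aᵢ + bᵢ/T.
  T = 326.6 K: ΣzᵢPᵢˢᵃᵗ = 105.65 kPa
  T = 367.3 K: ΣzᵢPᵢˢᵃᵗ = 305.57 kPa
  T = 347.0 K: ΣzᵢPᵢˢᵃᵗ = 184.93 kPa
  T = 357.1 K: ΣzᵢPᵢˢᵃᵗ = 238.92 kPa
  T = 352.1 K: ΣzᵢPᵢˢᵃᵗ = 210.81 kPa
  T = 354.6 K: ΣzᵢPᵢˢᵃᵗ = 224.51 kPa
Interpolating between 354.6 K and 357.1 K gives T ≈ 357.0 K.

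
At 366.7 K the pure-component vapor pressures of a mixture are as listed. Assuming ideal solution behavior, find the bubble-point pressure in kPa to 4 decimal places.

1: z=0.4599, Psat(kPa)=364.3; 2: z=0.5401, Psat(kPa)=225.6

At the bubble point ψ → 0, so ΣzᵢKᵢ = 1 with Kᵢ = Pᵢˢᵃᵗ/P ⇒ P = ΣzᵢPᵢˢᵃᵗ.
P = 0.4599·364.3 + 0.5401·225.6 = 289.3881 kPa

Pbub = 289.3881 kPa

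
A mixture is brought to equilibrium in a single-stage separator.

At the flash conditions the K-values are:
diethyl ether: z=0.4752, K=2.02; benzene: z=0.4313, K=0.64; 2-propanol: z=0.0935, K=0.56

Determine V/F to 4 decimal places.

V/F = 0.7517

Newton–Raphson from V/F = 0.5:
  V/F = 0.5000: g = 0.07890, g' = -0.3297 → V/F = 0.7393
  V/F = 0.7393: g = 0.00377, g' = -0.3042 → V/F = 0.7517
Converged at V/F = 0.7517.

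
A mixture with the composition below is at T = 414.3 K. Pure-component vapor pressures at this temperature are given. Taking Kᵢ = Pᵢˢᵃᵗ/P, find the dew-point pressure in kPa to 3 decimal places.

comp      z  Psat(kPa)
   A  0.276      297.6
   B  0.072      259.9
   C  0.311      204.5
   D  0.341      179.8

Pdew = 216.367 kPa

At the dew point ψ → 1, so Σzᵢ/Kᵢ = 1 with Kᵢ = Pᵢˢᵃᵗ/P ⇒ 1/P = Σzᵢ/Pᵢˢᵃᵗ.
1/P = 0.276/297.6 + 0.072/259.9 + 0.311/204.5 + 0.341/179.8 = 0.004622 ⇒ P = 216.367 kPa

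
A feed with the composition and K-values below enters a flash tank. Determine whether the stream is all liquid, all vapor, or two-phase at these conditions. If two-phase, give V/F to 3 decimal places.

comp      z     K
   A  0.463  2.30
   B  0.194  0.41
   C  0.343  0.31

ΣzᵢKᵢ = 1.251; Σzᵢ/Kᵢ = 1.781.
Both exceed 1, so a two-phase solution exists.
Material balance + equilibrium reduce to Σ zᵢ(Kᵢ−1)/(1+ψ(Kᵢ−1)) = 0.
Newton–Raphson from ψ = 0.5:
  ψ = 0.500: g = -0.1589, g' = -0.804 → ψ = 0.302
  ψ = 0.302: g = -0.0063, g' = -0.764 → ψ = 0.294
Converged at ψ = 0.294.

two-phase, V/F = 0.294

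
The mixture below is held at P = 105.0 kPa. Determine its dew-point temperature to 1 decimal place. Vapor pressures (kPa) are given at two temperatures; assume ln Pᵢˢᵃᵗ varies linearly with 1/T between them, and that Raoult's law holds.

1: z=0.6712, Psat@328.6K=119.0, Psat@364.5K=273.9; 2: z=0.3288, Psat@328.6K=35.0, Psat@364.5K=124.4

Dew-point temperature: Σzᵢ·P/Pᵢˢᵃᵗ(T) = 1. Interpolate ln Pᵢˢᵃᵗ = aᵢ + bᵢ/T.
  T = 328.6 K: ΣzᵢP/Pᵢˢᵃᵗ = 1.5786
  T = 364.5 K: ΣzᵢP/Pᵢˢᵃᵗ = 0.5348
  T = 346.6 K: ΣzᵢP/Pᵢˢᵃᵗ = 0.8870
  T = 337.6 K: ΣzᵢP/Pᵢˢᵃᵗ = 1.1724
  T = 342.1 K: ΣzᵢP/Pᵢˢᵃᵗ = 1.0175
  T = 344.4 K: ΣzᵢP/Pᵢˢᵃᵗ = 0.9481
Interpolating between 342.1 K and 344.4 K gives T ≈ 342.7 K.

T = 342.7 K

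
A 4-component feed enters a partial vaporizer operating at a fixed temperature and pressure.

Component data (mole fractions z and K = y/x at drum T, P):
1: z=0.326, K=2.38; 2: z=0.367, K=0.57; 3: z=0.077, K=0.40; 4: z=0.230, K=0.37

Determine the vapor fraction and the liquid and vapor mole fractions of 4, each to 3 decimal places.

Newton iteration, ψ⁰ = 0.42:
  ψ = 0.420: g = -0.1666, g' = -0.568 → ψ = 0.127
  ψ = 0.127: g = 0.0085, g' = -0.666 → ψ = 0.140
Converged at ψ = 0.140.
Compositions from xᵢ = zᵢ/(1+ψ(Kᵢ−1)), yᵢ = Kᵢxᵢ:
  1: x = 0.273, y = 0.651
  2: x = 0.390, y = 0.223
  3: x = 0.084, y = 0.034
  4: x = 0.252, y = 0.093

ψ = 0.140, x_4 = 0.252, y_4 = 0.093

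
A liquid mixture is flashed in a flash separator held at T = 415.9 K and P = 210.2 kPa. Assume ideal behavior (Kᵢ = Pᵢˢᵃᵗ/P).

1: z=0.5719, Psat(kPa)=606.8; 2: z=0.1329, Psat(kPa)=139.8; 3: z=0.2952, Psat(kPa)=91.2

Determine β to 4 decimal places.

Raoult's law: Kᵢ = Pᵢˢᵃᵗ/P = Pᵢˢᵃᵗ/210.2.
  K_1 = 606.8/210.2 = 2.886775, K_2 = 139.8/210.2 = 0.665081, K_3 = 91.2/210.2 = 0.433873
Let β = V/F and solve Σ zᵢ(Kᵢ−1)/(1+β(Kᵢ−1)) = 0.
Feasibility: ΣzᵢKᵢ = 1.8674, Σzᵢ/Kᵢ = 1.0783 — both > 1, two phases present.
Newton iteration, β⁰ = 0.5:
  β = 0.5000: g = 0.26867, g' = -0.7446 → β = 0.8608
  β = 0.8608: g = 0.02268, g' = -0.6851 → β = 0.8939
  β = 0.8939: g = -0.00024, g' = -0.7002 → β = 0.8936
Converged at β = 0.8936.

β = 0.8936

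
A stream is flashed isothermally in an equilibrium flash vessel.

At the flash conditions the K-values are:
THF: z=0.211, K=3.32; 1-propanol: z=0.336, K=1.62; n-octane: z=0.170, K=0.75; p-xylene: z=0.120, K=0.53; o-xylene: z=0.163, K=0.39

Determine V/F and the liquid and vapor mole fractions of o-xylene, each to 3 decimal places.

V/F = 0.746, x_o-xylene = 0.299, y_o-xylene = 0.117

Material balance + equilibrium reduce to Σ zᵢ(Kᵢ−1)/(1+V/F(Kᵢ−1)) = 0.
Feasibility: ΣzᵢKᵢ = 1.500, Σzᵢ/Kᵢ = 1.142 — both > 1, two phases present.
Newton iteration, V/F⁰ = 0.5:
  V/F = 0.500: g = 0.1203, g' = -0.503 → V/F = 0.739
  V/F = 0.739: g = 0.0036, g' = -0.494 → V/F = 0.746
Converged at V/F = 0.746.
Compositions from xᵢ = zᵢ/(1+V/F(Kᵢ−1)), yᵢ = Kᵢxᵢ:
  THF: x = 0.077, y = 0.256
  1-propanol: x = 0.230, y = 0.372
  n-octane: x = 0.209, y = 0.157
  p-xylene: x = 0.185, y = 0.098
  o-xylene: x = 0.299, y = 0.117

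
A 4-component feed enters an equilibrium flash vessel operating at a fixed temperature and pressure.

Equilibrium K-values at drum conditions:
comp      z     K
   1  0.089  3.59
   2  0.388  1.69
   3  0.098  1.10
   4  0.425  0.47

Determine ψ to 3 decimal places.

ψ = 0.505

Material balance + equilibrium reduce to Σ zᵢ(Kᵢ−1)/(1+ψ(Kᵢ−1)) = 0.
g(0) = ΣzᵢKᵢ − 1 = 0.283 and g(1) = 1 − Σzᵢ/Kᵢ = -0.248, so a root lies in (0, 1).
Newton–Raphson from ψ = 0.5:
  ψ = 0.500: g = 0.0024, g' = -0.437 → ψ = 0.505
Converged at ψ = 0.505.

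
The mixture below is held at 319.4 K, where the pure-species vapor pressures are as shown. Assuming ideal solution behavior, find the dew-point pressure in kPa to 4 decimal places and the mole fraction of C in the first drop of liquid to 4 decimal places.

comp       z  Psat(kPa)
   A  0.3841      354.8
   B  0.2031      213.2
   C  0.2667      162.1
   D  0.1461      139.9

Pdew = 211.6489 kPa, x_C = 0.3482

At the dew point ψ → 1, so Σzᵢ/Kᵢ = 1 with Kᵢ = Pᵢˢᵃᵗ/P ⇒ 1/P = Σzᵢ/Pᵢˢᵃᵗ.
1/P = 0.3841/354.8 + 0.2031/213.2 + 0.2667/162.1 + 0.1461/139.9 = 0.0047248 ⇒ P = 211.6489 kPa
xᵢ = zᵢP/Pᵢˢᵃᵗ ⇒ x_C = 0.2667·211.6489/162.1 = 0.3482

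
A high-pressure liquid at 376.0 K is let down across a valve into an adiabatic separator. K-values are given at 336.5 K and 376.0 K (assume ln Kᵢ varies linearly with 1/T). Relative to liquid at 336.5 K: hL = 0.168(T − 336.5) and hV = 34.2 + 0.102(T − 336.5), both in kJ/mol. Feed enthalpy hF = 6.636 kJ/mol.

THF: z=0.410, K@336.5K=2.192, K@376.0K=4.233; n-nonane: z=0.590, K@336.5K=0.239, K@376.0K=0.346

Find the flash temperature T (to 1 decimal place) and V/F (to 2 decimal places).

Adiabatic flash: solve Rachford–Rice at each trial T, then check hF = ψ·hV(T) + (1−ψ)·hL(T).
  T = 336.5 K: K = (2.192, 0.239), RR gives ψ = 0.044, H_out = 1.498 kJ/mol
  T = 376.0 K: K = (4.233, 0.346), RR gives ψ = 0.444, H_out = 20.677 kJ/mol
  T = 356.2 K: K = (3.100, 0.290), RR gives ψ = 0.297, H_out = 13.074 kJ/mol
  T = 346.4 K: K = (2.622, 0.264), RR gives ψ = 0.193, H_out = 8.154 kJ/mol
  T = 341.4 K: K = (2.398, 0.251), RR gives ψ = 0.126, H_out = 5.082 kJ/mol
  T = 343.9 K: K = (2.508, 0.258), RR gives ψ = 0.161, H_out = 6.679 kJ/mol
  T = 342.6 K: K = (2.451, 0.254), RR gives ψ = 0.143, H_out = 5.865 kJ/mol
Linear interpolation between T = 342.6 (H_out = 5.865) and T = 343.9 (H_out = 6.679) on hF = 6.636 gives T ≈ 343.8 K, at which ψ = 0.16.

T = 343.8 K, V/F = 0.16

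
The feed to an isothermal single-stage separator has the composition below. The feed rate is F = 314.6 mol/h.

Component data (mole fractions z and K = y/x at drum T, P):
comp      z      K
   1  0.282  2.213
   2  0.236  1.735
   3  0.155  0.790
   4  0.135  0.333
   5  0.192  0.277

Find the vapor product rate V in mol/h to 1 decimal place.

Rachford–Rice: g(ψ) = Σ zᵢ(Kᵢ−1)/(1+ψ(Kᵢ−1)) = 0.
Feasibility: ΣzᵢKᵢ = 1.254, Σzᵢ/Kᵢ = 1.558 — both > 1, two phases present.
Iterate (Newton) starting at ψ = 0.5:
  ψ = 0.500: g = -0.0491, g' = -0.619 → ψ = 0.421
  ψ = 0.421: g = -0.0014, g' = -0.588 → ψ = 0.418
Converged at ψ = 0.418.
Then V = ψ·F = 0.4183·314.6 = 131.6 mol/h and L = F − V = 183.0 mol/h.

V = 131.6 mol/h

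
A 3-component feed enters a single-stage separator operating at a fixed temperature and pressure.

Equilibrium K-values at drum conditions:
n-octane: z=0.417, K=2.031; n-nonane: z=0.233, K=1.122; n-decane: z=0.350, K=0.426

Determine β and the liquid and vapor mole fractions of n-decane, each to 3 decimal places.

Material balance + equilibrium reduce to Σ zᵢ(Kᵢ−1)/(1+β(Kᵢ−1)) = 0.
Check two-phase: ΣzᵢKᵢ = 1.257 > 1 and Σzᵢ/Kᵢ = 1.235 > 1, so g(0) = 0.257 > 0 and g(1) = -0.235 < 0.
Newton–Raphson from β = 0.31:
  β = 0.310: g = 0.1088, g' = -0.428 → β = 0.564
  β = 0.564: g = 0.0014, g' = -0.432 → β = 0.567
Converged at β = 0.567.
Compositions from xᵢ = zᵢ/(1+β(Kᵢ−1)), yᵢ = Kᵢxᵢ:
  n-octane: x = 0.263, y = 0.534
  n-nonane: x = 0.218, y = 0.245
  n-decane: x = 0.519, y = 0.221

β = 0.567, x_n-decane = 0.519, y_n-decane = 0.221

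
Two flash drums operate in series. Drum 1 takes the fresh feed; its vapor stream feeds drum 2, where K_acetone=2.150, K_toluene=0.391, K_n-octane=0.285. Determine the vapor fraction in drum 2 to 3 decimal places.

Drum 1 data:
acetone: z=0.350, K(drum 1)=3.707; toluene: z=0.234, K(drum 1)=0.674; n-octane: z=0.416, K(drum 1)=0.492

V/F (drum 2) = 0.369

Drum 1:
Rachford–Rice: g(ψ₁) = Σ zᵢ(Kᵢ−1)/(1+ψ₁(Kᵢ−1)) = 0.
Feasibility: ΣzᵢKᵢ = 1.660, Σzᵢ/Kᵢ = 1.287 — both > 1, two phases present.
Newton–Raphson from ψ₁ = 0.37:
  ψ₁ = 0.370: g = 0.1264, g' = -0.835 → ψ₁ = 0.521
  ψ₁ = 0.521: g = 0.0136, g' = -0.676 → ψ₁ = 0.541
  ψ₁ = 0.541: g = 0.0001, g' = -0.663 → ψ₁ = 0.542
Converged at ψ₁ = 0.542.
Drum-1 compositions:
  acetone: x = 0.142, y = 0.526
  toluene: x = 0.284, y = 0.192
  n-octane: x = 0.574, y = 0.282
Drum-2 feed = drum-1 vapor: z₂ = (0.5261, 0.1915, 0.2824).
Drum 2:
Let ψ₂ = V/F and solve Σ zᵢ(Kᵢ−1)/(1+ψ₂(Kᵢ−1)) = 0.
Check two-phase: ΣzᵢKᵢ = 1.286 > 1 and Σzᵢ/Kᵢ = 1.725 > 1, so g(0) = 0.286 > 0 and g(1) = -0.725 < 0.
Newton–Raphson from ψ₂ = 0.5:
  ψ₂ = 0.500: g = -0.0978, g' = -0.777 → ψ₂ = 0.374
  ψ₂ = 0.374: g = -0.0037, g' = -0.728 → ψ₂ = 0.369
Converged at ψ₂ = 0.369.
  acetone: x = 0.369, y = 0.794
  toluene: x = 0.247, y = 0.097
  n-octane: x = 0.384, y = 0.109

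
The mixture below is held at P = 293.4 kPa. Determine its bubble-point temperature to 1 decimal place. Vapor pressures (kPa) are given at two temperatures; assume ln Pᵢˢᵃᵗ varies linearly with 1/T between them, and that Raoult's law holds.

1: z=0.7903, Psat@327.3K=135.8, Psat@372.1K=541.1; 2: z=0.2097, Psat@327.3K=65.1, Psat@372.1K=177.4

Bubble-point temperature: ΣzᵢPᵢˢᵃᵗ(T) = P. Interpolate ln Pᵢˢᵃᵗ = aᵢ + bᵢ/T.
  T = 327.3 K: ΣzᵢPᵢˢᵃᵗ = 120.97 kPa
  T = 372.1 K: ΣzᵢPᵢˢᵃᵗ = 464.83 kPa
  T = 349.7 K: ΣzᵢPᵢˢᵃᵗ = 247.20 kPa
  T = 360.9 K: ΣzᵢPᵢˢᵃᵗ = 342.21 kPa
  T = 355.3 K: ΣzᵢPᵢˢᵃᵗ = 291.57 kPa
  T = 358.1 K: ΣzᵢPᵢˢᵃᵗ = 316.07 kPa
Interpolating between 355.3 K and 358.1 K gives T ≈ 355.5 K.

T = 355.5 K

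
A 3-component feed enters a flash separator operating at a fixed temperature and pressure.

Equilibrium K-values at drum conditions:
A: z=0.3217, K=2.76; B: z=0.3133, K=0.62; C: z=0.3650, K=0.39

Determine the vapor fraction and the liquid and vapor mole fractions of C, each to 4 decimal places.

Rachford–Rice: g(ψ) = Σ zᵢ(Kᵢ−1)/(1+ψ(Kᵢ−1)) = 0.
Feasibility: ΣzᵢKᵢ = 1.2245, Σzᵢ/Kᵢ = 1.5578 — both > 1, two phases present.
Iterate (Newton) starting at ψ = 0.56:
  ψ = 0.5600: g = -0.20426, g' = -0.6391 → ψ = 0.2404
  ψ = 0.2404: g = 0.00594, g' = -0.7334 → ψ = 0.2485
Converged at ψ = 0.2485.
Compositions from xᵢ = zᵢ/(1+ψ(Kᵢ−1)), yᵢ = Kᵢxᵢ:
  A: x = 0.2238, y = 0.6177
  B: x = 0.3460, y = 0.2145
  C: x = 0.4302, y = 0.1678

ψ = 0.2485, x_C = 0.4302, y_C = 0.1678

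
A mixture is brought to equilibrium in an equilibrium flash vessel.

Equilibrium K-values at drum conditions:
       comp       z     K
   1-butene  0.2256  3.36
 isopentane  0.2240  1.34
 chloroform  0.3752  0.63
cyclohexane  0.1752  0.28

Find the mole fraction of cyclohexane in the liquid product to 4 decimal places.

x_cyclohexane = 0.2464

Rachford–Rice: g(ψ) = Σ zᵢ(Kᵢ−1)/(1+ψ(Kᵢ−1)) = 0.
Feasibility: ΣzᵢKᵢ = 1.3436, Σzᵢ/Kᵢ = 1.4556 — both > 1, two phases present.
Newton–Raphson from ψ = 0.68:
  ψ = 0.6800: g = -0.16639, g' = -0.6426 → ψ = 0.4211
  ψ = 0.4211: g = -0.01181, g' = -0.5950 → ψ = 0.4012
  ψ = 0.4012: g = 0.00007, g' = -0.6020 → ψ = 0.4013
Converged at ψ = 0.4013.
Compositions from xᵢ = zᵢ/(1+ψ(Kᵢ−1)), yᵢ = Kᵢxᵢ:
  1-butene: x = 0.1159, y = 0.3893
  isopentane: x = 0.1971, y = 0.2641
  chloroform: x = 0.4406, y = 0.2776
  cyclohexane: x = 0.2464, y = 0.0690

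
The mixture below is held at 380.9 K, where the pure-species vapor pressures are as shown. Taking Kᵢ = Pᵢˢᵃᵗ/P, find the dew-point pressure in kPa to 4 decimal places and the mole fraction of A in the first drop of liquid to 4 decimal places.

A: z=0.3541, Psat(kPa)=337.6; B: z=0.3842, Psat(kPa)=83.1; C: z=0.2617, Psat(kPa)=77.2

Pdew = 110.3495 kPa, x_A = 0.1157

At the dew point ψ → 1, so Σzᵢ/Kᵢ = 1 with Kᵢ = Pᵢˢᵃᵗ/P ⇒ 1/P = Σzᵢ/Pᵢˢᵃᵗ.
1/P = 0.3541/337.6 + 0.3842/83.1 + 0.2617/77.2 = 0.0090621 ⇒ P = 110.3495 kPa
xᵢ = zᵢP/Pᵢˢᵃᵗ ⇒ x_A = 0.3541·110.3495/337.6 = 0.1157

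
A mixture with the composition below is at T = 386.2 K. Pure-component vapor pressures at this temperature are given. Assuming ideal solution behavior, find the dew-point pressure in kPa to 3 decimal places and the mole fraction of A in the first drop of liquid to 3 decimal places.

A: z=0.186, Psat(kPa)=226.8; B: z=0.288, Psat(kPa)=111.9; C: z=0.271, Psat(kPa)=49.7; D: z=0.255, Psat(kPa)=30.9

At the dew point ψ → 1, so Σzᵢ/Kᵢ = 1 with Kᵢ = Pᵢˢᵃᵗ/P ⇒ 1/P = Σzᵢ/Pᵢˢᵃᵗ.
1/P = 0.186/226.8 + 0.288/111.9 + 0.271/49.7 + 0.255/30.9 = 0.017099 ⇒ P = 58.483 kPa
xᵢ = zᵢP/Pᵢˢᵃᵗ ⇒ x_A = 0.186·58.483/226.8 = 0.048

Pdew = 58.483 kPa, x_A = 0.048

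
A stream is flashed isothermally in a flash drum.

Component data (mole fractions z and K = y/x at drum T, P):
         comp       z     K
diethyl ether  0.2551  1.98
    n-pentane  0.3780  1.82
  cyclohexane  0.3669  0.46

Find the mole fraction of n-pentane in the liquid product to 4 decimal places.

Material balance + equilibrium reduce to Σ zᵢ(Kᵢ−1)/(1+ψ(Kᵢ−1)) = 0.
Check two-phase: ΣzᵢKᵢ = 1.3618 > 1 and Σzᵢ/Kᵢ = 1.1341 > 1, so g(0) = 0.3618 > 0 and g(1) = -0.1341 < 0.
Iterate (Newton) starting at ψ = 0.5:
  ψ = 0.5000: g = 0.11621, g' = -0.4390 → ψ = 0.7647
  ψ = 0.7647: g = -0.00409, g' = -0.4865 → ψ = 0.7563
Converged at ψ = 0.7563.
Compositions from xᵢ = zᵢ/(1+ψ(Kᵢ−1)), yᵢ = Kᵢxᵢ:
  diethyl ether: x = 0.1465, y = 0.2901
  n-pentane: x = 0.2333, y = 0.4246
  cyclohexane: x = 0.6202, y = 0.2853

x_n-pentane = 0.2333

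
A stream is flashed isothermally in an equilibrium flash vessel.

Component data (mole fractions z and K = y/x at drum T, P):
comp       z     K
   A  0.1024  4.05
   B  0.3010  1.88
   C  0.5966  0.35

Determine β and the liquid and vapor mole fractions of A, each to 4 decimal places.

Rachford–Rice: g(β) = Σ zᵢ(Kᵢ−1)/(1+β(Kᵢ−1)) = 0.
g(0) = ΣzᵢKᵢ − 1 = 0.1894 and g(1) = 1 − Σzᵢ/Kᵢ = -0.8900, so a root lies in (0, 1).
Iterate (Newton) starting at β = 0.35:
  β = 0.3500: g = -0.14842, g' = -0.7815 → β = 0.1601
  β = 0.1601: g = 0.00921, g' = -0.9232 → β = 0.1701
Converged at β = 0.1701.
Compositions from xᵢ = zᵢ/(1+β(Kᵢ−1)), yᵢ = Kᵢxᵢ:
  A: x = 0.0674, y = 0.2730
  B: x = 0.2618, y = 0.4922
  C: x = 0.6708, y = 0.2348

β = 0.1701, x_A = 0.0674, y_A = 0.2730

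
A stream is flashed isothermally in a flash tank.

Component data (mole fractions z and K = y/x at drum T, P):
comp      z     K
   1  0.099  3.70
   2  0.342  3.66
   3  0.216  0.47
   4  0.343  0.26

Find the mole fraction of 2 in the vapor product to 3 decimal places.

y_2 = 0.567

Newton–Raphson from V/F = 0.5:
  V/F = 0.500: g = -0.0545, g' = -1.162 → V/F = 0.453
Converged at V/F = 0.453.
Compositions from xᵢ = zᵢ/(1+V/F(Kᵢ−1)), yᵢ = Kᵢxᵢ:
  1: x = 0.045, y = 0.165
  2: x = 0.155, y = 0.567
  3: x = 0.284, y = 0.134
  4: x = 0.516, y = 0.134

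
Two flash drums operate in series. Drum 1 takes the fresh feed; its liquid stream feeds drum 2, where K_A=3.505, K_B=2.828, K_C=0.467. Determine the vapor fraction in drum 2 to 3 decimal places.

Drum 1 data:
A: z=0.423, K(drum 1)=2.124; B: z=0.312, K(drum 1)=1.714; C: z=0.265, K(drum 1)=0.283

V/F (drum 2) = 0.554

Drum 1:
Let ψ₁ = V/F and solve Σ zᵢ(Kᵢ−1)/(1+ψ₁(Kᵢ−1)) = 0.
Check two-phase: ΣzᵢKᵢ = 1.508 > 1 and Σzᵢ/Kᵢ = 1.318 > 1, so g(0) = 0.508 > 0 and g(1) = -0.318 < 0.
Newton–Raphson from ψ₁ = 0.5:
  ψ₁ = 0.500: g = 0.1724, g' = -0.636 → ψ₁ = 0.771
  ψ₁ = 0.771: g = -0.0263, g' = -0.900 → ψ₁ = 0.742
  ψ₁ = 0.742: g = -0.0008, g' = -0.848 → ψ₁ = 0.741
Converged at ψ₁ = 0.741.
Drum-1 compositions:
  A: x = 0.231, y = 0.490
  B: x = 0.204, y = 0.350
  C: x = 0.565, y = 0.160
Drum-2 feed = drum-1 liquid: z₂ = (0.2308, 0.2041, 0.5651).
Drum 2:
Material balance + equilibrium reduce to Σ zᵢ(Kᵢ−1)/(1+ψ₂(Kᵢ−1)) = 0.
Feasibility: ΣzᵢKᵢ = 1.650, Σzᵢ/Kᵢ = 1.348 — both > 1, two phases present.
Newton iteration, ψ₂⁰ = 0.63:
  ψ₂ = 0.630: g = -0.0558, g' = -0.729 → ψ₂ = 0.553
  ψ₂ = 0.553: g = 0.0005, g' = -0.746 → ψ₂ = 0.554
Converged at ψ₂ = 0.554.
  A: x = 0.097, y = 0.339
  B: x = 0.101, y = 0.287
  C: x = 0.802, y = 0.375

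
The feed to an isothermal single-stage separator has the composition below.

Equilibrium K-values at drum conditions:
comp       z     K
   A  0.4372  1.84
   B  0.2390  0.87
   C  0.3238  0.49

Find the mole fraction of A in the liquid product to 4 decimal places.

x_A = 0.3057

Newton iteration, V/F⁰ = 0.5:
  V/F = 0.5000: g = 0.00373, g' = -0.3094 → V/F = 0.5121
Converged at V/F = 0.5121.
Compositions from xᵢ = zᵢ/(1+V/F(Kᵢ−1)), yᵢ = Kᵢxᵢ:
  A: x = 0.3057, y = 0.5625
  B: x = 0.2560, y = 0.2228
  C: x = 0.4382, y = 0.2147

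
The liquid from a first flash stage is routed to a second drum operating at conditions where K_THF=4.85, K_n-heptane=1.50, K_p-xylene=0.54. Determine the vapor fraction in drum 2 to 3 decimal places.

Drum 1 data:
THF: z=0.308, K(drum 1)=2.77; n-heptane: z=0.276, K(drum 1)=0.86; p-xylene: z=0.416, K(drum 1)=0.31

V/F (drum 2) = 0.688

Drum 1:
Rachford–Rice: g(ψ₁) = Σ zᵢ(Kᵢ−1)/(1+ψ₁(Kᵢ−1)) = 0.
g(0) = ΣzᵢKᵢ − 1 = 0.219 and g(1) = 1 − Σzᵢ/Kᵢ = -0.774, so a root lies in (0, 1).
Newton–Raphson from ψ₁ = 0.58:
  ψ₁ = 0.580: g = -0.2516, g' = -0.792 → ψ₁ = 0.262
  ψ₁ = 0.262: g = -0.0182, g' = -0.751 → ψ₁ = 0.238
Converged at ψ₁ = 0.238.
Drum-1 compositions:
  THF: x = 0.217, y = 0.600
  n-heptane: x = 0.286, y = 0.246
  p-xylene: x = 0.498, y = 0.154
Drum-2 feed = drum-1 liquid: z₂ = (0.2167, 0.2855, 0.4978).
Drum 2:
Material balance + equilibrium reduce to Σ zᵢ(Kᵢ−1)/(1+ψ₂(Kᵢ−1)) = 0.
Check two-phase: ΣzᵢKᵢ = 1.748 > 1 and Σzᵢ/Kᵢ = 1.157 > 1, so g(0) = 0.748 > 0 and g(1) = -0.157 < 0.
Newton–Raphson from ψ₂ = 0.35:
  ψ₂ = 0.350: g = 0.2039, g' = -0.784 → ψ₂ = 0.610
  ψ₂ = 0.610: g = 0.0402, g' = -0.532 → ψ₂ = 0.686
  ψ₂ = 0.686: g = 0.0010, g' = -0.507 → ψ₂ = 0.688
Converged at ψ₂ = 0.688.
  THF: x = 0.059, y = 0.288
  n-heptane: x = 0.212, y = 0.319
  p-xylene: x = 0.728, y = 0.393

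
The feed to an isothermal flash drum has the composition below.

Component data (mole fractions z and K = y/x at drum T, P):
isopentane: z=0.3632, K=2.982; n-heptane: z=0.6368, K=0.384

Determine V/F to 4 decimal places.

V/F = 0.2683

Material balance + equilibrium reduce to Σ zᵢ(Kᵢ−1)/(1+V/F(Kᵢ−1)) = 0.
g(0) = ΣzᵢKᵢ − 1 = 0.3276 and g(1) = 1 − Σzᵢ/Kᵢ = -0.7801, so a root lies in (0, 1).
Newton iteration, V/F⁰ = 0.5:
  V/F = 0.5000: g = -0.20530, g' = -0.8645 → V/F = 0.2625
  V/F = 0.2625: g = 0.00555, g' = -0.9611 → V/F = 0.2683
Converged at V/F = 0.2683.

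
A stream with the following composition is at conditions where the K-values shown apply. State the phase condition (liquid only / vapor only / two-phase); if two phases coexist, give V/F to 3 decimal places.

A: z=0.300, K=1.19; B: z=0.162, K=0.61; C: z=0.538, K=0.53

liquid only

ΣzᵢKᵢ = 0.741; Σzᵢ/Kᵢ = 1.533.
Since ΣzᵢKᵢ < 1 the mixture is below its bubble point — single liquid phase.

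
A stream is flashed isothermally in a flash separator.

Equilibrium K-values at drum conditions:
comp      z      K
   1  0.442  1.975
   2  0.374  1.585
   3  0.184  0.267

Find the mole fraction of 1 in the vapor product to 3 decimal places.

Rachford–Rice: g(ψ) = Σ zᵢ(Kᵢ−1)/(1+ψ(Kᵢ−1)) = 0.
Check two-phase: ΣzᵢKᵢ = 1.515 > 1 and Σzᵢ/Kᵢ = 1.149 > 1, so g(0) = 0.515 > 0 and g(1) = -0.149 < 0.
Newton iteration, ψ⁰ = 0.36:
  ψ = 0.360: g = 0.3165, g' = -0.500 → ψ = 0.993
  ψ = 0.993: g = -0.1383, g' = -1.495 → ψ = 0.900
  ψ = 0.900: g = -0.0240, g' = -1.030 → ψ = 0.877
  ψ = 0.877: g = -0.0009, g' = -0.954 → ψ = 0.876
Converged at ψ = 0.876.
Compositions from xᵢ = zᵢ/(1+ψ(Kᵢ−1)), yᵢ = Kᵢxᵢ:
  1: x = 0.238, y = 0.471
  2: x = 0.247, y = 0.392
  3: x = 0.514, y = 0.137

y_1 = 0.471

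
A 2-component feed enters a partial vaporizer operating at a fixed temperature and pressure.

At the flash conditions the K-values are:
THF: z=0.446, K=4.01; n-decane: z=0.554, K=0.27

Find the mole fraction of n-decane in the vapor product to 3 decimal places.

y_n-decane = 0.217

Newton iteration, ψ⁰ = 0.68:
  ψ = 0.680: g = -0.3624, g' = -1.599 → ψ = 0.453
  ψ = 0.453: g = -0.0368, g' = -1.382 → ψ = 0.427
Converged at ψ = 0.427.
Compositions from xᵢ = zᵢ/(1+ψ(Kᵢ−1)), yᵢ = Kᵢxᵢ:
  THF: x = 0.195, y = 0.783
  n-decane: x = 0.805, y = 0.217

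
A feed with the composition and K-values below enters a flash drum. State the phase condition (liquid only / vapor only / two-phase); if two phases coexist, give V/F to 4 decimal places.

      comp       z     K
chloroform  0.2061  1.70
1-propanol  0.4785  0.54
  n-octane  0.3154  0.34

ΣzᵢKᵢ = 0.7160; Σzᵢ/Kᵢ = 1.9350.
Since ΣzᵢKᵢ < 1 the mixture is below its bubble point — single liquid phase.

liquid only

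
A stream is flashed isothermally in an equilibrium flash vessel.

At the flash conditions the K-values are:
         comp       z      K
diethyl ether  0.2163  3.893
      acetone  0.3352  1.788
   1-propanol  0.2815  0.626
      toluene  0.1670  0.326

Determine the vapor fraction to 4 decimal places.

Rachford–Rice: g(ψ) = Σ zᵢ(Kᵢ−1)/(1+ψ(Kᵢ−1)) = 0.
g(0) = ΣzᵢKᵢ − 1 = 0.6721 and g(1) = 1 − Σzᵢ/Kᵢ = -0.2050, so a root lies in (0, 1).
Iterate (Newton) starting at ψ = 0.5:
  ψ = 0.5000: g = 0.14599, g' = -0.6417 → ψ = 0.7275
  ψ = 0.7275: g = 0.00397, g' = -0.6383 → ψ = 0.7337
Converged at ψ = 0.7337.

ψ = 0.7337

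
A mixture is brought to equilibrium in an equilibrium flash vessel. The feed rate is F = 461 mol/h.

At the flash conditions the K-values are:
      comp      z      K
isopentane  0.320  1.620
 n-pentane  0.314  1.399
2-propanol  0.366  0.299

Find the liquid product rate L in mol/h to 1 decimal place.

Let β = V/F and solve Σ zᵢ(Kᵢ−1)/(1+β(Kᵢ−1)) = 0.
Feasibility: ΣzᵢKᵢ = 1.067, Σzᵢ/Kᵢ = 1.646 — both > 1, two phases present.
Newton–Raphson from β = 0.37:
  β = 0.370: g = -0.0759, g' = -0.447 → β = 0.200
  β = 0.200: g = -0.0060, g' = -0.384 → β = 0.185
Converged at β = 0.185.
Then V = β·F = 0.1846·461 = 85.1 mol/h and L = F − V = 375.9 mol/h.

L = 375.9 mol/h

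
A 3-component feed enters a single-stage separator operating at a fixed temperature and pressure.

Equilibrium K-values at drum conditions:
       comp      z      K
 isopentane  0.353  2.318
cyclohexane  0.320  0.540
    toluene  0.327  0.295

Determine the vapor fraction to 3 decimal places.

ψ = 0.112

Let ψ = V/F and solve Σ zᵢ(Kᵢ−1)/(1+ψ(Kᵢ−1)) = 0.
Check two-phase: ΣzᵢKᵢ = 1.088 > 1 and Σzᵢ/Kᵢ = 1.853 > 1, so g(0) = 0.088 > 0 and g(1) = -0.853 < 0.
Newton iteration, ψ⁰ = 0.55:
  ψ = 0.550: g = -0.3039, g' = -0.761 → ψ = 0.151
  ψ = 0.151: g = -0.0280, g' = -0.708 → ψ = 0.111
  ψ = 0.111: g = 0.0005, g' = -0.733 → ψ = 0.112
Converged at ψ = 0.112.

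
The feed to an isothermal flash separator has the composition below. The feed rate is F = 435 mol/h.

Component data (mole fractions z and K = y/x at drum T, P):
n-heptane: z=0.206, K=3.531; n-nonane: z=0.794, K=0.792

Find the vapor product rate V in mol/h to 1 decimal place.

V = 294.4 mol/h

Let ψ = V/F and solve Σ zᵢ(Kᵢ−1)/(1+ψ(Kᵢ−1)) = 0.
Feasibility: ΣzᵢKᵢ = 1.356, Σzᵢ/Kᵢ = 1.061 — both > 1, two phases present.
Binary case is linear: z₁(K₁−1)(1+ψ(K₂−1)) + z₂(K₂−1)(1+ψ(K₁−1)) = 0
⇒ ψ = [z₁(K₁−1)+z₂(K₂−1)] / [−(K₁−1)(K₂−1)] = 0.3562/0.5264 = 0.677
Then V = ψ·F = 0.6767·435 = 294.4 mol/h and L = F − V = 140.6 mol/h.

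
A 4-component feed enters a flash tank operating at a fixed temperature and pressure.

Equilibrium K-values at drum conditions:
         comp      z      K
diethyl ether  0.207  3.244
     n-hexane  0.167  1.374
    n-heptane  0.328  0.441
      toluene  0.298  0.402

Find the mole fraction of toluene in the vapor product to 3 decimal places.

y_toluene = 0.133

Rachford–Rice: g(V/F) = Σ zᵢ(Kᵢ−1)/(1+V/F(Kᵢ−1)) = 0.
Check two-phase: ΣzᵢKᵢ = 1.165 > 1 and Σzᵢ/Kᵢ = 1.670 > 1, so g(0) = 0.165 > 0 and g(1) = -0.670 < 0.
Newton–Raphson from V/F = 0.37:
  V/F = 0.370: g = -0.1513, g' = -0.668 → V/F = 0.143
  V/F = 0.143: g = 0.0165, g' = -0.866 → V/F = 0.162
  V/F = 0.162: g = 0.0003, g' = -0.835 → V/F = 0.163
Converged at V/F = 0.163.
Compositions from xᵢ = zᵢ/(1+V/F(Kᵢ−1)), yᵢ = Kᵢxᵢ:
  diethyl ether: x = 0.152, y = 0.492
  n-hexane: x = 0.157, y = 0.216
  n-heptane: x = 0.361, y = 0.159
  toluene: x = 0.330, y = 0.133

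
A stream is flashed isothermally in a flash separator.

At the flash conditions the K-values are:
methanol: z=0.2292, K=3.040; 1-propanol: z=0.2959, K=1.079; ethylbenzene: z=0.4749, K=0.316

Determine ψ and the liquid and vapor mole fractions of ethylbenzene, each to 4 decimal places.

ψ = 0.1733, x_ethylbenzene = 0.5388, y_ethylbenzene = 0.1702

Rachford–Rice: g(ψ) = Σ zᵢ(Kᵢ−1)/(1+ψ(Kᵢ−1)) = 0.
Feasibility: ΣzᵢKᵢ = 1.1661, Σzᵢ/Kᵢ = 1.8525 — both > 1, two phases present.
Newton–Raphson from ψ = 0.5:
  ψ = 0.5000: g = -0.23971, g' = -0.7486 → ψ = 0.1798
  ψ = 0.1798: g = -0.00525, g' = -0.8012 → ψ = 0.1733
Converged at ψ = 0.1733.
Compositions from xᵢ = zᵢ/(1+ψ(Kᵢ−1)), yᵢ = Kᵢxᵢ:
  methanol: x = 0.1693, y = 0.5148
  1-propanol: x = 0.2919, y = 0.3150
  ethylbenzene: x = 0.5388, y = 0.1702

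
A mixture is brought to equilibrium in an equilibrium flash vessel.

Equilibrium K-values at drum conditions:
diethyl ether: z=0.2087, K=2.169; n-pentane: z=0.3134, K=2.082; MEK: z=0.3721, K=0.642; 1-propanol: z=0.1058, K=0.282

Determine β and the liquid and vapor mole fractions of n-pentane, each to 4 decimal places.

β = 0.6934, x_n-pentane = 0.1791, y_n-pentane = 0.3728

Material balance + equilibrium reduce to Σ zᵢ(Kᵢ−1)/(1+β(Kᵢ−1)) = 0.
Feasibility: ΣzᵢKᵢ = 1.3739, Σzᵢ/Kᵢ = 1.2015 — both > 1, two phases present.
Iterate (Newton) starting at β = 0.5:
  β = 0.5000: g = 0.09326, g' = -0.4716 → β = 0.6978
  β = 0.6978: g = -0.00220, g' = -0.5094 → β = 0.6934
Converged at β = 0.6934.
Compositions from xᵢ = zᵢ/(1+β(Kᵢ−1)), yᵢ = Kᵢxᵢ:
  diethyl ether: x = 0.1153, y = 0.2500
  n-pentane: x = 0.1791, y = 0.3728
  MEK: x = 0.4950, y = 0.3178
  1-propanol: x = 0.2107, y = 0.0594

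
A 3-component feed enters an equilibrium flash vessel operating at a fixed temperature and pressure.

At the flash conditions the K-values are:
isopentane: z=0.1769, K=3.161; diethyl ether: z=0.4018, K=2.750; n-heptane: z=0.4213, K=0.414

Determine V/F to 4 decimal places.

Newton iteration, V/F⁰ = 0.51:
  V/F = 0.5100: g = 0.20129, g' = -0.8248 → V/F = 0.7540
  V/F = 0.7540: g = 0.00619, g' = -0.8126 → V/F = 0.7617
  V/F = 0.7617: g = -0.00001, g' = -0.8160 → V/F = 0.7616
Converged at V/F = 0.7616.

V/F = 0.7616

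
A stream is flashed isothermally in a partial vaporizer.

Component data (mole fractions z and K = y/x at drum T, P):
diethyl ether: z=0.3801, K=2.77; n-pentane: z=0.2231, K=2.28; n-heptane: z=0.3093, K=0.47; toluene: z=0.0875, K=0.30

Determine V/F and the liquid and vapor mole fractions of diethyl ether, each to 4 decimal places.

V/F = 0.7945, x_diethyl ether = 0.1580, y_diethyl ether = 0.4376

Rachford–Rice: g(V/F) = Σ zᵢ(Kᵢ−1)/(1+V/F(Kᵢ−1)) = 0.
Feasibility: ΣzᵢKᵢ = 1.7332, Σzᵢ/Kᵢ = 1.1848 — both > 1, two phases present.
Newton–Raphson from V/F = 0.5:
  V/F = 0.5000: g = 0.21377, g' = -0.7333 → V/F = 0.7915
  V/F = 0.7915: g = 0.00232, g' = -0.7702 → V/F = 0.7945
Converged at V/F = 0.7945.
Compositions from xᵢ = zᵢ/(1+V/F(Kᵢ−1)), yᵢ = Kᵢxᵢ:
  diethyl ether: x = 0.1580, y = 0.4376
  n-pentane: x = 0.1106, y = 0.2522
  n-heptane: x = 0.5343, y = 0.2511
  toluene: x = 0.1971, y = 0.0591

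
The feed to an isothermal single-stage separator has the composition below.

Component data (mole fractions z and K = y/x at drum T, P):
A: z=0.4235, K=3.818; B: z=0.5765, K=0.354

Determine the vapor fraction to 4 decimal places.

Rachford–Rice: g(ψ) = Σ zᵢ(Kᵢ−1)/(1+ψ(Kᵢ−1)) = 0.
Check two-phase: ΣzᵢKᵢ = 1.8210 > 1 and Σzᵢ/Kᵢ = 1.7395 > 1, so g(0) = 0.8210 > 0 and g(1) = -0.7395 < 0.
Newton iteration, ψ⁰ = 0.5:
  ψ = 0.5000: g = -0.05470, g' = -1.1044 → ψ = 0.4505
  ψ = 0.4505: g = 0.00059, g' = -1.1316 → ψ = 0.4510
Converged at ψ = 0.4510.

ψ = 0.4510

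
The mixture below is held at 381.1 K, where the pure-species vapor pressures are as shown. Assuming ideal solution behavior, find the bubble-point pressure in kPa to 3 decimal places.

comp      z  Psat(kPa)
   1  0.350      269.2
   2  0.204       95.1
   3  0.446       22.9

At the bubble point ψ → 0, so ΣzᵢKᵢ = 1 with Kᵢ = Pᵢˢᵃᵗ/P ⇒ P = ΣzᵢPᵢˢᵃᵗ.
P = 0.350·269.2 + 0.204·95.1 + 0.446·22.9 = 123.834 kPa

Pbub = 123.834 kPa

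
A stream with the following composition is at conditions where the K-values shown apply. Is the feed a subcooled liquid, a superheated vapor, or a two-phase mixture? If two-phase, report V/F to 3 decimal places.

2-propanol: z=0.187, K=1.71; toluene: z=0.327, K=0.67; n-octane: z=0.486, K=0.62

subcooled liquid

ΣzᵢKᵢ = 0.840; Σzᵢ/Kᵢ = 1.381.
Since ΣzᵢKᵢ < 1 the mixture is below its bubble point — single liquid phase.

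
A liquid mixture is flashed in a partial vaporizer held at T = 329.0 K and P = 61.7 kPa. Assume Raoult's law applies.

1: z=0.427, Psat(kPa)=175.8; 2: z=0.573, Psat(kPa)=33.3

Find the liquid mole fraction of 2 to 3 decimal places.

Raoult's law: Kᵢ = Pᵢˢᵃᵗ/P = Pᵢˢᵃᵗ/61.7.
  K_1 = 175.8/61.7 = 2.84927, K_2 = 33.3/61.7 = 0.53971
Material balance + equilibrium reduce to Σ zᵢ(Kᵢ−1)/(1+ψ(Kᵢ−1)) = 0.
Check two-phase: ΣzᵢKᵢ = 1.526 > 1 and Σzᵢ/Kᵢ = 1.212 > 1, so g(0) = 0.526 > 0 and g(1) = -0.212 < 0.
Binary case is linear: z₁(K₁−1)(1+ψ(K₂−1)) + z₂(K₂−1)(1+ψ(K₁−1)) = 0
⇒ ψ = [z₁(K₁−1)+z₂(K₂−1)] / [−(K₁−1)(K₂−1)] = 0.5259/0.8512 = 0.618
Compositions from xᵢ = zᵢ/(1+ψ(Kᵢ−1)), yᵢ = Kᵢxᵢ:
  1: x = 0.199, y = 0.568
  2: x = 0.801, y = 0.432

x_2 = 0.801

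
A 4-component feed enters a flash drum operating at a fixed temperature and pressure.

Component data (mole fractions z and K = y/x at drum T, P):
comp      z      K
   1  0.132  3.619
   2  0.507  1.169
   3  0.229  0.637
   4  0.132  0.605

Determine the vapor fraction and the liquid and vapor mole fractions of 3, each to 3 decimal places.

Let ψ = V/F and solve Σ zᵢ(Kᵢ−1)/(1+ψ(Kᵢ−1)) = 0.
g(0) = ΣzᵢKᵢ − 1 = 0.296 and g(1) = 1 − Σzᵢ/Kᵢ = -0.048, so a root lies in (0, 1).
Newton–Raphson from ψ = 0.42:
  ψ = 0.420: g = 0.0840, g' = -0.290 → ψ = 0.710
  ψ = 0.710: g = 0.0129, g' = -0.217 → ψ = 0.770
  ψ = 0.770: g = 0.0002, g' = -0.212 → ψ = 0.771
Converged at ψ = 0.771.
Compositions from xᵢ = zᵢ/(1+ψ(Kᵢ−1)), yᵢ = Kᵢxᵢ:
  1: x = 0.044, y = 0.158
  2: x = 0.449, y = 0.524
  3: x = 0.318, y = 0.203
  4: x = 0.190, y = 0.115

ψ = 0.771, x_3 = 0.318, y_3 = 0.203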